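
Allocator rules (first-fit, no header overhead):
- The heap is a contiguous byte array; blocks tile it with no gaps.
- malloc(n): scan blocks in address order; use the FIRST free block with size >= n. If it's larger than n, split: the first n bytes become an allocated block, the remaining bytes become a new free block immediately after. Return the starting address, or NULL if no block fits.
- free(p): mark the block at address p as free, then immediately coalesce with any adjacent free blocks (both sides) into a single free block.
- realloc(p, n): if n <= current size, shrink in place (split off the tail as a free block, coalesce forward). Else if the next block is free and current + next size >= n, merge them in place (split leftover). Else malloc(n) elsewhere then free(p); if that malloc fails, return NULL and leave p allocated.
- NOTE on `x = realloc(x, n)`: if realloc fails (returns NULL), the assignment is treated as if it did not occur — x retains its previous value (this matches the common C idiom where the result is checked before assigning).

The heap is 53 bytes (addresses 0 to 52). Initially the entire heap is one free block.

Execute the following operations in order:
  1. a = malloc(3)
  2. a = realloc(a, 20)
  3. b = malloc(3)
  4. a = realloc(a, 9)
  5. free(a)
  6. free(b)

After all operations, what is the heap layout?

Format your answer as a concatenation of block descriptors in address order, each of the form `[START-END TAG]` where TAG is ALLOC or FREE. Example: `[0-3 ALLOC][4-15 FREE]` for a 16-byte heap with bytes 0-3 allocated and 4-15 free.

Op 1: a = malloc(3) -> a = 0; heap: [0-2 ALLOC][3-52 FREE]
Op 2: a = realloc(a, 20) -> a = 0; heap: [0-19 ALLOC][20-52 FREE]
Op 3: b = malloc(3) -> b = 20; heap: [0-19 ALLOC][20-22 ALLOC][23-52 FREE]
Op 4: a = realloc(a, 9) -> a = 0; heap: [0-8 ALLOC][9-19 FREE][20-22 ALLOC][23-52 FREE]
Op 5: free(a) -> (freed a); heap: [0-19 FREE][20-22 ALLOC][23-52 FREE]
Op 6: free(b) -> (freed b); heap: [0-52 FREE]

Answer: [0-52 FREE]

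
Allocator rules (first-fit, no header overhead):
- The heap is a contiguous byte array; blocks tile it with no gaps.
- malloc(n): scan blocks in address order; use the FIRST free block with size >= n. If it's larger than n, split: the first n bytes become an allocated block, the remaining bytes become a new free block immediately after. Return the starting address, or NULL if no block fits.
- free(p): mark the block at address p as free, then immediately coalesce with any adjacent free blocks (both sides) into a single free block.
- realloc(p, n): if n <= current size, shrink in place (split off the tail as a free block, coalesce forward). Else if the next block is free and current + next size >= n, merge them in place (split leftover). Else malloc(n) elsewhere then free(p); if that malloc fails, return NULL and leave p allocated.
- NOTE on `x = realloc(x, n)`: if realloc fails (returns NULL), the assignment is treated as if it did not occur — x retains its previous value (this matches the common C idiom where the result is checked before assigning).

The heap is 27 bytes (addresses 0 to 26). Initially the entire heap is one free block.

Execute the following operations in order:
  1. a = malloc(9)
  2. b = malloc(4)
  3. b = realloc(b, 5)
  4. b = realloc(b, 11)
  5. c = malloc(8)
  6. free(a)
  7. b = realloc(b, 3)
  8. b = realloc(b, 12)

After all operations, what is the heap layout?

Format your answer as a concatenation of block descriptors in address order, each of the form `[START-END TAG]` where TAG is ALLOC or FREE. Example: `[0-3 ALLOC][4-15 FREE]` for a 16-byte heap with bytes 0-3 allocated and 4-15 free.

Answer: [0-8 FREE][9-20 ALLOC][21-26 FREE]

Derivation:
Op 1: a = malloc(9) -> a = 0; heap: [0-8 ALLOC][9-26 FREE]
Op 2: b = malloc(4) -> b = 9; heap: [0-8 ALLOC][9-12 ALLOC][13-26 FREE]
Op 3: b = realloc(b, 5) -> b = 9; heap: [0-8 ALLOC][9-13 ALLOC][14-26 FREE]
Op 4: b = realloc(b, 11) -> b = 9; heap: [0-8 ALLOC][9-19 ALLOC][20-26 FREE]
Op 5: c = malloc(8) -> c = NULL; heap: [0-8 ALLOC][9-19 ALLOC][20-26 FREE]
Op 6: free(a) -> (freed a); heap: [0-8 FREE][9-19 ALLOC][20-26 FREE]
Op 7: b = realloc(b, 3) -> b = 9; heap: [0-8 FREE][9-11 ALLOC][12-26 FREE]
Op 8: b = realloc(b, 12) -> b = 9; heap: [0-8 FREE][9-20 ALLOC][21-26 FREE]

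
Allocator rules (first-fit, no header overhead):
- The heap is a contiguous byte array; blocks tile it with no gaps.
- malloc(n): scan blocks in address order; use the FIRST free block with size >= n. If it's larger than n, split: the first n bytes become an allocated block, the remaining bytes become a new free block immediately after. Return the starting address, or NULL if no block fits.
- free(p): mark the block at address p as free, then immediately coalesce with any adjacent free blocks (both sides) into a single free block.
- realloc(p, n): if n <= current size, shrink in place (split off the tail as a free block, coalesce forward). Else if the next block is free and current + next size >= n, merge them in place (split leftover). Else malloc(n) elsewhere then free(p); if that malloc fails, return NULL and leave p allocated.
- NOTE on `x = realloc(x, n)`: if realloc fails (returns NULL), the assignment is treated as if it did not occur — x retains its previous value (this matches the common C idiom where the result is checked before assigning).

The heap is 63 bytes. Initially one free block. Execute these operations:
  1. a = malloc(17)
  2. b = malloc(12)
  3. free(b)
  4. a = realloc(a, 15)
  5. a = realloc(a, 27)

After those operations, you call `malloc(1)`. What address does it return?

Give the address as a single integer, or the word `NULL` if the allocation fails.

Answer: 27

Derivation:
Op 1: a = malloc(17) -> a = 0; heap: [0-16 ALLOC][17-62 FREE]
Op 2: b = malloc(12) -> b = 17; heap: [0-16 ALLOC][17-28 ALLOC][29-62 FREE]
Op 3: free(b) -> (freed b); heap: [0-16 ALLOC][17-62 FREE]
Op 4: a = realloc(a, 15) -> a = 0; heap: [0-14 ALLOC][15-62 FREE]
Op 5: a = realloc(a, 27) -> a = 0; heap: [0-26 ALLOC][27-62 FREE]
malloc(1): first-fit scan over [0-26 ALLOC][27-62 FREE] -> 27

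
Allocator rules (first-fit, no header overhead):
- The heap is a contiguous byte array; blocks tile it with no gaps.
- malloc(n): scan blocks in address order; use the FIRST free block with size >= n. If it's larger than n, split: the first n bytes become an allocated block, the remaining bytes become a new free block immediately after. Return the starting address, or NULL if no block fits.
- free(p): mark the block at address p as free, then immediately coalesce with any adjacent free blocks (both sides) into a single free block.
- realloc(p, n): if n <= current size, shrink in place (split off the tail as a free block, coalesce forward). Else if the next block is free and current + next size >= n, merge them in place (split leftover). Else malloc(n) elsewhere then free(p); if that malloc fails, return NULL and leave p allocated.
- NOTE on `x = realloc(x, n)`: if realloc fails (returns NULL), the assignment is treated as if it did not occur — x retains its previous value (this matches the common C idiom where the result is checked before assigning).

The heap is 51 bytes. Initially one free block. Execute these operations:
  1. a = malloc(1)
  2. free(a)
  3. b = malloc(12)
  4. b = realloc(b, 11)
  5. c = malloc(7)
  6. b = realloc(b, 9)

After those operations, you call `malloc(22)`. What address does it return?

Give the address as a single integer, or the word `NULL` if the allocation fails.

Answer: 18

Derivation:
Op 1: a = malloc(1) -> a = 0; heap: [0-0 ALLOC][1-50 FREE]
Op 2: free(a) -> (freed a); heap: [0-50 FREE]
Op 3: b = malloc(12) -> b = 0; heap: [0-11 ALLOC][12-50 FREE]
Op 4: b = realloc(b, 11) -> b = 0; heap: [0-10 ALLOC][11-50 FREE]
Op 5: c = malloc(7) -> c = 11; heap: [0-10 ALLOC][11-17 ALLOC][18-50 FREE]
Op 6: b = realloc(b, 9) -> b = 0; heap: [0-8 ALLOC][9-10 FREE][11-17 ALLOC][18-50 FREE]
malloc(22): first-fit scan over [0-8 ALLOC][9-10 FREE][11-17 ALLOC][18-50 FREE] -> 18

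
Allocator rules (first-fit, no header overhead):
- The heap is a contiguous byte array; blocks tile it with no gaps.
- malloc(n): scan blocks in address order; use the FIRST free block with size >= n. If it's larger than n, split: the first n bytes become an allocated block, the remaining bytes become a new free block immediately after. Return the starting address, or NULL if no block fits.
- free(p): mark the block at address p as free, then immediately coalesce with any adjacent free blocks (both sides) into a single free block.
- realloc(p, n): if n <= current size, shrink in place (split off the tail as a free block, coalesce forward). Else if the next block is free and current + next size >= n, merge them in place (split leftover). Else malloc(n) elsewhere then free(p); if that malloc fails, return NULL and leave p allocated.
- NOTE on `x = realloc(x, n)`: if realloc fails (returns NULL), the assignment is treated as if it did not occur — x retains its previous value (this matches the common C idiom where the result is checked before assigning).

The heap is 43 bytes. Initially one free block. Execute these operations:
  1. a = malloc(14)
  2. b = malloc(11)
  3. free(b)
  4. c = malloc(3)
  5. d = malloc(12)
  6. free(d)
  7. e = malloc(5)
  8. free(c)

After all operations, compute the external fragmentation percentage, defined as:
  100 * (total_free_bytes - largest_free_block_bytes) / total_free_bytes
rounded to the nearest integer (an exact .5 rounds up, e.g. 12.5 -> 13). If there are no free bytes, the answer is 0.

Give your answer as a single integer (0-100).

Answer: 13

Derivation:
Op 1: a = malloc(14) -> a = 0; heap: [0-13 ALLOC][14-42 FREE]
Op 2: b = malloc(11) -> b = 14; heap: [0-13 ALLOC][14-24 ALLOC][25-42 FREE]
Op 3: free(b) -> (freed b); heap: [0-13 ALLOC][14-42 FREE]
Op 4: c = malloc(3) -> c = 14; heap: [0-13 ALLOC][14-16 ALLOC][17-42 FREE]
Op 5: d = malloc(12) -> d = 17; heap: [0-13 ALLOC][14-16 ALLOC][17-28 ALLOC][29-42 FREE]
Op 6: free(d) -> (freed d); heap: [0-13 ALLOC][14-16 ALLOC][17-42 FREE]
Op 7: e = malloc(5) -> e = 17; heap: [0-13 ALLOC][14-16 ALLOC][17-21 ALLOC][22-42 FREE]
Op 8: free(c) -> (freed c); heap: [0-13 ALLOC][14-16 FREE][17-21 ALLOC][22-42 FREE]
Free blocks: [3 21] total_free=24 largest=21 -> 100*(24-21)/24 = 300/24 = 12.5 -> rounds to 13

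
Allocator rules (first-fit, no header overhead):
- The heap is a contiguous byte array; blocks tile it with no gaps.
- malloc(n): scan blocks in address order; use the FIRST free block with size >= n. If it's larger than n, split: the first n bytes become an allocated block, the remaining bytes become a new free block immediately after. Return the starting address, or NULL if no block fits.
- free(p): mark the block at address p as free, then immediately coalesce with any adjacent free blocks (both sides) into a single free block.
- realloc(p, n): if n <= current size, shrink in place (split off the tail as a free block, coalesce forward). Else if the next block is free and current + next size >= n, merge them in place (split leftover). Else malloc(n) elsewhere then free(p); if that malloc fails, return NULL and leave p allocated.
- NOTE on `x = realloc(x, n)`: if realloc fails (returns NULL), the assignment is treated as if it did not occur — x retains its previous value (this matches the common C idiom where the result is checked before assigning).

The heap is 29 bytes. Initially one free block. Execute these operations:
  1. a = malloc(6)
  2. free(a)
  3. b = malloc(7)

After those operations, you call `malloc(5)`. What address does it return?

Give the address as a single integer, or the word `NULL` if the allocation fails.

Answer: 7

Derivation:
Op 1: a = malloc(6) -> a = 0; heap: [0-5 ALLOC][6-28 FREE]
Op 2: free(a) -> (freed a); heap: [0-28 FREE]
Op 3: b = malloc(7) -> b = 0; heap: [0-6 ALLOC][7-28 FREE]
malloc(5): first-fit scan over [0-6 ALLOC][7-28 FREE] -> 7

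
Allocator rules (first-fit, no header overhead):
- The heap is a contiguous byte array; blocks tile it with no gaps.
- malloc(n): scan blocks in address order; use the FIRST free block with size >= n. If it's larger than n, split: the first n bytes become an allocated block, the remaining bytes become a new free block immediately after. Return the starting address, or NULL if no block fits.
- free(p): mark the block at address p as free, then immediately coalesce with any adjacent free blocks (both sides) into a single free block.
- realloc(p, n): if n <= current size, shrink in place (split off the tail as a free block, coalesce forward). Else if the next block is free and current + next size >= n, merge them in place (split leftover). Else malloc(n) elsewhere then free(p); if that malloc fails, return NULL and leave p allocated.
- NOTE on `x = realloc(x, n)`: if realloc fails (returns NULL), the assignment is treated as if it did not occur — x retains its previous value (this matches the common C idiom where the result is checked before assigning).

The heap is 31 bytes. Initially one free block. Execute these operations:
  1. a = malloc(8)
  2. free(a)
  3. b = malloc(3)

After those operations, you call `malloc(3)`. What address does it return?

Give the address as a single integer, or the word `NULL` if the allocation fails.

Answer: 3

Derivation:
Op 1: a = malloc(8) -> a = 0; heap: [0-7 ALLOC][8-30 FREE]
Op 2: free(a) -> (freed a); heap: [0-30 FREE]
Op 3: b = malloc(3) -> b = 0; heap: [0-2 ALLOC][3-30 FREE]
malloc(3): first-fit scan over [0-2 ALLOC][3-30 FREE] -> 3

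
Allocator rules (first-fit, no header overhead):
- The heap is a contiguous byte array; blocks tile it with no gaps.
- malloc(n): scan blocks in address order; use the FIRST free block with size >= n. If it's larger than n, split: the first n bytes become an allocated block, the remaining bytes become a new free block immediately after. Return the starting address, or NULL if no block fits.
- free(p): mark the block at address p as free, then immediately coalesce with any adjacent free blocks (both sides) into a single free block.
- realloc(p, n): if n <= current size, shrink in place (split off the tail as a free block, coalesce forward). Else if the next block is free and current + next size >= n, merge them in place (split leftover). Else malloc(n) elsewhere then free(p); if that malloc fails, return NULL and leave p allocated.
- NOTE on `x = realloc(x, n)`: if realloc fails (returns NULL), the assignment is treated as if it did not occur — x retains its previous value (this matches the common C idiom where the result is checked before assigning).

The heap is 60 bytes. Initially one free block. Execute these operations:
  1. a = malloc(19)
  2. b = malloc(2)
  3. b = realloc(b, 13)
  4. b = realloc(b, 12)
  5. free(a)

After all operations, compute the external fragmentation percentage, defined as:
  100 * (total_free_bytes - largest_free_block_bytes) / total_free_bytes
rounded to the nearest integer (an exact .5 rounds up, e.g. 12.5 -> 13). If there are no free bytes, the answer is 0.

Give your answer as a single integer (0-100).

Answer: 40

Derivation:
Op 1: a = malloc(19) -> a = 0; heap: [0-18 ALLOC][19-59 FREE]
Op 2: b = malloc(2) -> b = 19; heap: [0-18 ALLOC][19-20 ALLOC][21-59 FREE]
Op 3: b = realloc(b, 13) -> b = 19; heap: [0-18 ALLOC][19-31 ALLOC][32-59 FREE]
Op 4: b = realloc(b, 12) -> b = 19; heap: [0-18 ALLOC][19-30 ALLOC][31-59 FREE]
Op 5: free(a) -> (freed a); heap: [0-18 FREE][19-30 ALLOC][31-59 FREE]
Free blocks: [19 29] total_free=48 largest=29 -> 100*(48-29)/48 = 1900/48 ≈ 39.583 -> rounds to 40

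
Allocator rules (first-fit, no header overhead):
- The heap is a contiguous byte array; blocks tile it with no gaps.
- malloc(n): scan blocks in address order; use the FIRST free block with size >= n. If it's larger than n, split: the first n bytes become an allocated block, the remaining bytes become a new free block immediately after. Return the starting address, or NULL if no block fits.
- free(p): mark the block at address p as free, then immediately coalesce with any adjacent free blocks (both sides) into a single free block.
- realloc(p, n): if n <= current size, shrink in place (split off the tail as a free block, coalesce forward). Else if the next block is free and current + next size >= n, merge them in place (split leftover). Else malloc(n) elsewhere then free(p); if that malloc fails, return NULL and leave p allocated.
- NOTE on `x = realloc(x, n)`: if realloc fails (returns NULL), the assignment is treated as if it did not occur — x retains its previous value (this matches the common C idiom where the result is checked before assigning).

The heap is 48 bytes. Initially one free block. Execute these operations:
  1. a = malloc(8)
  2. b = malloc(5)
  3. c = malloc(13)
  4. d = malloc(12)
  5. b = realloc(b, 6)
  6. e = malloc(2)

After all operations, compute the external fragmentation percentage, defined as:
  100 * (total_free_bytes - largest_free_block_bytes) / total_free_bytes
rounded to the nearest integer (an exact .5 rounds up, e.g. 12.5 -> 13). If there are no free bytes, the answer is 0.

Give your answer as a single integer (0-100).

Answer: 43

Derivation:
Op 1: a = malloc(8) -> a = 0; heap: [0-7 ALLOC][8-47 FREE]
Op 2: b = malloc(5) -> b = 8; heap: [0-7 ALLOC][8-12 ALLOC][13-47 FREE]
Op 3: c = malloc(13) -> c = 13; heap: [0-7 ALLOC][8-12 ALLOC][13-25 ALLOC][26-47 FREE]
Op 4: d = malloc(12) -> d = 26; heap: [0-7 ALLOC][8-12 ALLOC][13-25 ALLOC][26-37 ALLOC][38-47 FREE]
Op 5: b = realloc(b, 6) -> b = 38; heap: [0-7 ALLOC][8-12 FREE][13-25 ALLOC][26-37 ALLOC][38-43 ALLOC][44-47 FREE]
Op 6: e = malloc(2) -> e = 8; heap: [0-7 ALLOC][8-9 ALLOC][10-12 FREE][13-25 ALLOC][26-37 ALLOC][38-43 ALLOC][44-47 FREE]
Free blocks: [3 4] total_free=7 largest=4 -> 100*(7-4)/7 = 300/7 ≈ 42.857 -> rounds to 43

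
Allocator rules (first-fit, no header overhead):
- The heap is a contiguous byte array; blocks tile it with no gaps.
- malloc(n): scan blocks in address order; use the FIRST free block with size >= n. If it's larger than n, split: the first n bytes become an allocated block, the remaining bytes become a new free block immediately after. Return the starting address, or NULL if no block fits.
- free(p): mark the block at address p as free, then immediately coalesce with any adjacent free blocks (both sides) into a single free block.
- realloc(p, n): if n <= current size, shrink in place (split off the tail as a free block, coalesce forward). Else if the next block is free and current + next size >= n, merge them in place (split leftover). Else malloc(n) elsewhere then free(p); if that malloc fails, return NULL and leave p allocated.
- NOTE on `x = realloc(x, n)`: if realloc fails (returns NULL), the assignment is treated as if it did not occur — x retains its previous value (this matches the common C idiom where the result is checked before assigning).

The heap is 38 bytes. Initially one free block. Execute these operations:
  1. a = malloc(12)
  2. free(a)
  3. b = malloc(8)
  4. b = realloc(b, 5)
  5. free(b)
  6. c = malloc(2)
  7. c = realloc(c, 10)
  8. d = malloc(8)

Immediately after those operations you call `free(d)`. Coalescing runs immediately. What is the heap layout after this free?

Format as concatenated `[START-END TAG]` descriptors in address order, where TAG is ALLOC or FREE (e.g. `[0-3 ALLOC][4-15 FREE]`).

Answer: [0-9 ALLOC][10-37 FREE]

Derivation:
Op 1: a = malloc(12) -> a = 0; heap: [0-11 ALLOC][12-37 FREE]
Op 2: free(a) -> (freed a); heap: [0-37 FREE]
Op 3: b = malloc(8) -> b = 0; heap: [0-7 ALLOC][8-37 FREE]
Op 4: b = realloc(b, 5) -> b = 0; heap: [0-4 ALLOC][5-37 FREE]
Op 5: free(b) -> (freed b); heap: [0-37 FREE]
Op 6: c = malloc(2) -> c = 0; heap: [0-1 ALLOC][2-37 FREE]
Op 7: c = realloc(c, 10) -> c = 0; heap: [0-9 ALLOC][10-37 FREE]
Op 8: d = malloc(8) -> d = 10; heap: [0-9 ALLOC][10-17 ALLOC][18-37 FREE]
free(d): d = 10 -> block [10-17 ALLOC]; mark free, coalesce with adjacent free neighbors -> [0-9 ALLOC][10-37 FREE]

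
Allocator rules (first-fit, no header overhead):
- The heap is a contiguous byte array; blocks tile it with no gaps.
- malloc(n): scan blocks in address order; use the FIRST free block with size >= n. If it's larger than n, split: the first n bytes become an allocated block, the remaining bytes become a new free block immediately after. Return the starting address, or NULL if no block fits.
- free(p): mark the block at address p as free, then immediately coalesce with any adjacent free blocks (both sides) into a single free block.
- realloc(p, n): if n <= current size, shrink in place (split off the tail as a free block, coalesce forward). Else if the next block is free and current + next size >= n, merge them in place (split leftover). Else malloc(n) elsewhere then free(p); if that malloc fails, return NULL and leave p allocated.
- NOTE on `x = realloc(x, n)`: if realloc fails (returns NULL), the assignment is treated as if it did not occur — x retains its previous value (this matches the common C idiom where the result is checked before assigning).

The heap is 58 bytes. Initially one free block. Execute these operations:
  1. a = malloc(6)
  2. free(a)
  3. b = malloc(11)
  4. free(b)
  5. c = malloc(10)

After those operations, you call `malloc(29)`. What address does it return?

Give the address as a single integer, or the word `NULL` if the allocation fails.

Answer: 10

Derivation:
Op 1: a = malloc(6) -> a = 0; heap: [0-5 ALLOC][6-57 FREE]
Op 2: free(a) -> (freed a); heap: [0-57 FREE]
Op 3: b = malloc(11) -> b = 0; heap: [0-10 ALLOC][11-57 FREE]
Op 4: free(b) -> (freed b); heap: [0-57 FREE]
Op 5: c = malloc(10) -> c = 0; heap: [0-9 ALLOC][10-57 FREE]
malloc(29): first-fit scan over [0-9 ALLOC][10-57 FREE] -> 10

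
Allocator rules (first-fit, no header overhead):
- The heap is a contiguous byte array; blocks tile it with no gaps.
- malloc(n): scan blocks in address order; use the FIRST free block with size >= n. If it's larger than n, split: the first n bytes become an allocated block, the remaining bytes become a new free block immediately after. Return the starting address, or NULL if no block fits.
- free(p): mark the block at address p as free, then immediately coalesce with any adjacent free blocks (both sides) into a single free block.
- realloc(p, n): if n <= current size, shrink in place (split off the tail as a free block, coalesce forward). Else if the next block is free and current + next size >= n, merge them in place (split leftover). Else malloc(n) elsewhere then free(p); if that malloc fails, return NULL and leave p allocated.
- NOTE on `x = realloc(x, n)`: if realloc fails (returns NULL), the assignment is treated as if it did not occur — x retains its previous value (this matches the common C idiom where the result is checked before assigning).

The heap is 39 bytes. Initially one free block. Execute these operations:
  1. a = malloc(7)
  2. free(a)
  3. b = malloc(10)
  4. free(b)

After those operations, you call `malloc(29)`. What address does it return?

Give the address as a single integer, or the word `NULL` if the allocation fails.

Op 1: a = malloc(7) -> a = 0; heap: [0-6 ALLOC][7-38 FREE]
Op 2: free(a) -> (freed a); heap: [0-38 FREE]
Op 3: b = malloc(10) -> b = 0; heap: [0-9 ALLOC][10-38 FREE]
Op 4: free(b) -> (freed b); heap: [0-38 FREE]
malloc(29): first-fit scan over [0-38 FREE] -> 0

Answer: 0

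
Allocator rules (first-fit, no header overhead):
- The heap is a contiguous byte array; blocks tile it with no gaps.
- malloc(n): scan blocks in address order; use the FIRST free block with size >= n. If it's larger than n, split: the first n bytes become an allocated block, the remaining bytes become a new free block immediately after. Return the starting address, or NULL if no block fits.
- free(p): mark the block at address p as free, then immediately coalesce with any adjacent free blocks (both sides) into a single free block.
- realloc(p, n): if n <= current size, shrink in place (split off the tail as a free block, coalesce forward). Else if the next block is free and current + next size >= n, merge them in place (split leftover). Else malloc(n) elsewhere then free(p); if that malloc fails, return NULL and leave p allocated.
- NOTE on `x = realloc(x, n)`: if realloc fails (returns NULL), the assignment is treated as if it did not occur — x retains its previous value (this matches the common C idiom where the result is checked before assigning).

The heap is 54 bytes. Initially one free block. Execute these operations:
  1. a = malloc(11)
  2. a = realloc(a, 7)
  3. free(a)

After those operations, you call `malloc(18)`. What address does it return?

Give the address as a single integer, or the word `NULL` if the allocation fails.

Answer: 0

Derivation:
Op 1: a = malloc(11) -> a = 0; heap: [0-10 ALLOC][11-53 FREE]
Op 2: a = realloc(a, 7) -> a = 0; heap: [0-6 ALLOC][7-53 FREE]
Op 3: free(a) -> (freed a); heap: [0-53 FREE]
malloc(18): first-fit scan over [0-53 FREE] -> 0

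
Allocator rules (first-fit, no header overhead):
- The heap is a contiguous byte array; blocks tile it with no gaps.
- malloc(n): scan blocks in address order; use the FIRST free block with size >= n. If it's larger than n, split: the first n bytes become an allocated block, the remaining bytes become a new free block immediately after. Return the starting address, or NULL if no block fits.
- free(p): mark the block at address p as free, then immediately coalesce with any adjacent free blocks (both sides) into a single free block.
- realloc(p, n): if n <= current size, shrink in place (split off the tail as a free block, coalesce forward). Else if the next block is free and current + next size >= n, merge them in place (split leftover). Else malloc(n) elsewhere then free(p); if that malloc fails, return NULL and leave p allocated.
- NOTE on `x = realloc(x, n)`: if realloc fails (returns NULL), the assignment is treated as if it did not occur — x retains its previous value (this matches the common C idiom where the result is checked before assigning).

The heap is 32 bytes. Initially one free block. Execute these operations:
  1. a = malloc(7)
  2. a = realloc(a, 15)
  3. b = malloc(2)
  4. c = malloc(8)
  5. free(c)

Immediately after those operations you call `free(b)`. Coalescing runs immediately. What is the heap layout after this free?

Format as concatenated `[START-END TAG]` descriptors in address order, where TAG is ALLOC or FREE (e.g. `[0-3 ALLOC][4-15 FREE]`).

Op 1: a = malloc(7) -> a = 0; heap: [0-6 ALLOC][7-31 FREE]
Op 2: a = realloc(a, 15) -> a = 0; heap: [0-14 ALLOC][15-31 FREE]
Op 3: b = malloc(2) -> b = 15; heap: [0-14 ALLOC][15-16 ALLOC][17-31 FREE]
Op 4: c = malloc(8) -> c = 17; heap: [0-14 ALLOC][15-16 ALLOC][17-24 ALLOC][25-31 FREE]
Op 5: free(c) -> (freed c); heap: [0-14 ALLOC][15-16 ALLOC][17-31 FREE]
free(b): b = 15 -> block [15-16 ALLOC]; mark free, coalesce with adjacent free neighbors -> [0-14 ALLOC][15-31 FREE]

Answer: [0-14 ALLOC][15-31 FREE]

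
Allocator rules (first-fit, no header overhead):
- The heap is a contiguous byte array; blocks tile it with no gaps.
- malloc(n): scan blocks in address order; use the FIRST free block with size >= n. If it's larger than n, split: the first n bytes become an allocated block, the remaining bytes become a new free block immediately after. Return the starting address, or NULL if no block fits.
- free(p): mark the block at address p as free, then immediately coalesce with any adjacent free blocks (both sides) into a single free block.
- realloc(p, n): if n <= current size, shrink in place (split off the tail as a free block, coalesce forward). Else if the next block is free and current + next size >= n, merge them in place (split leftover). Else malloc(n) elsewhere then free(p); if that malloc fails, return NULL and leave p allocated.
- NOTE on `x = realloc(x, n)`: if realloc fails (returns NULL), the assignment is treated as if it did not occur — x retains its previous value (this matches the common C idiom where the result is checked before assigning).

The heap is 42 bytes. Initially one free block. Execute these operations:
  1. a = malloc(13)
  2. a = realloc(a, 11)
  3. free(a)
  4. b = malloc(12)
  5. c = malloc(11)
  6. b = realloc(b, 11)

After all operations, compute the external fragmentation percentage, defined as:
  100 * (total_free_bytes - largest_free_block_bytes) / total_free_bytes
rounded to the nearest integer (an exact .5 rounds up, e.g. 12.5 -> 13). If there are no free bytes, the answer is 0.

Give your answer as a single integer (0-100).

Op 1: a = malloc(13) -> a = 0; heap: [0-12 ALLOC][13-41 FREE]
Op 2: a = realloc(a, 11) -> a = 0; heap: [0-10 ALLOC][11-41 FREE]
Op 3: free(a) -> (freed a); heap: [0-41 FREE]
Op 4: b = malloc(12) -> b = 0; heap: [0-11 ALLOC][12-41 FREE]
Op 5: c = malloc(11) -> c = 12; heap: [0-11 ALLOC][12-22 ALLOC][23-41 FREE]
Op 6: b = realloc(b, 11) -> b = 0; heap: [0-10 ALLOC][11-11 FREE][12-22 ALLOC][23-41 FREE]
Free blocks: [1 19] total_free=20 largest=19 -> 100*(20-19)/20 = 100/20 = 5

Answer: 5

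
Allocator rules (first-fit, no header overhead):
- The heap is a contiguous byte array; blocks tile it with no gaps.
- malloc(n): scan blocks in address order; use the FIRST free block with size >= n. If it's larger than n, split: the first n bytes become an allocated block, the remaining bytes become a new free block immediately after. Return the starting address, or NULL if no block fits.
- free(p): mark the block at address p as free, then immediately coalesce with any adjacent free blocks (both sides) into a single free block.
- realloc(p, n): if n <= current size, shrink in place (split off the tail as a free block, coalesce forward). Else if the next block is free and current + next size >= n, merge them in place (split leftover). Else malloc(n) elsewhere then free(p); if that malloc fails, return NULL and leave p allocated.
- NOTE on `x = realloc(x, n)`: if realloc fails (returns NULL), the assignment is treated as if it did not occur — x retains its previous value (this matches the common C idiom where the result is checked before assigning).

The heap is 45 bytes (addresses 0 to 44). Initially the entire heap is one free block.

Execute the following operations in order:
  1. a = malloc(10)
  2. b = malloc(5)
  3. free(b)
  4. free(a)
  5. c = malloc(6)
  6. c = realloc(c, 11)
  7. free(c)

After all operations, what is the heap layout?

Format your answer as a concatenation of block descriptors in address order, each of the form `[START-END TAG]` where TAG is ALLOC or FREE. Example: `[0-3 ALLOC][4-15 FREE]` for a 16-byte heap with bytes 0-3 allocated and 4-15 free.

Answer: [0-44 FREE]

Derivation:
Op 1: a = malloc(10) -> a = 0; heap: [0-9 ALLOC][10-44 FREE]
Op 2: b = malloc(5) -> b = 10; heap: [0-9 ALLOC][10-14 ALLOC][15-44 FREE]
Op 3: free(b) -> (freed b); heap: [0-9 ALLOC][10-44 FREE]
Op 4: free(a) -> (freed a); heap: [0-44 FREE]
Op 5: c = malloc(6) -> c = 0; heap: [0-5 ALLOC][6-44 FREE]
Op 6: c = realloc(c, 11) -> c = 0; heap: [0-10 ALLOC][11-44 FREE]
Op 7: free(c) -> (freed c); heap: [0-44 FREE]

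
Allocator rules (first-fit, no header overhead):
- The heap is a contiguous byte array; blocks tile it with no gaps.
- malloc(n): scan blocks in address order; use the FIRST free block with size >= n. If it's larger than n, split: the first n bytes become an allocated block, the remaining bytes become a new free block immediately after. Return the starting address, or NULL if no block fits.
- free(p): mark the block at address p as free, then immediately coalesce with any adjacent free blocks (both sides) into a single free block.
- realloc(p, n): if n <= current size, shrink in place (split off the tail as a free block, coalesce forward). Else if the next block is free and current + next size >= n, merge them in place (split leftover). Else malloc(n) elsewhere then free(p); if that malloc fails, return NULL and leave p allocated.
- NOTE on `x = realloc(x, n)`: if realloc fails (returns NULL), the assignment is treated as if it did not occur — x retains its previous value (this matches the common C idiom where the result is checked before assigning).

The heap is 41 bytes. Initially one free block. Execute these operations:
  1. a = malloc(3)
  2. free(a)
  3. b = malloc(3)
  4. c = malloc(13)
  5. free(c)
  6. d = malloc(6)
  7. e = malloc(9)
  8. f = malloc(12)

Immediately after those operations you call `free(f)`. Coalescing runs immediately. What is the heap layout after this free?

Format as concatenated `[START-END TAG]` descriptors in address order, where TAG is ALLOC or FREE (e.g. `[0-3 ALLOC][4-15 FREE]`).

Answer: [0-2 ALLOC][3-8 ALLOC][9-17 ALLOC][18-40 FREE]

Derivation:
Op 1: a = malloc(3) -> a = 0; heap: [0-2 ALLOC][3-40 FREE]
Op 2: free(a) -> (freed a); heap: [0-40 FREE]
Op 3: b = malloc(3) -> b = 0; heap: [0-2 ALLOC][3-40 FREE]
Op 4: c = malloc(13) -> c = 3; heap: [0-2 ALLOC][3-15 ALLOC][16-40 FREE]
Op 5: free(c) -> (freed c); heap: [0-2 ALLOC][3-40 FREE]
Op 6: d = malloc(6) -> d = 3; heap: [0-2 ALLOC][3-8 ALLOC][9-40 FREE]
Op 7: e = malloc(9) -> e = 9; heap: [0-2 ALLOC][3-8 ALLOC][9-17 ALLOC][18-40 FREE]
Op 8: f = malloc(12) -> f = 18; heap: [0-2 ALLOC][3-8 ALLOC][9-17 ALLOC][18-29 ALLOC][30-40 FREE]
free(f): f = 18 -> block [18-29 ALLOC]; mark free, coalesce with adjacent free neighbors -> [0-2 ALLOC][3-8 ALLOC][9-17 ALLOC][18-40 FREE]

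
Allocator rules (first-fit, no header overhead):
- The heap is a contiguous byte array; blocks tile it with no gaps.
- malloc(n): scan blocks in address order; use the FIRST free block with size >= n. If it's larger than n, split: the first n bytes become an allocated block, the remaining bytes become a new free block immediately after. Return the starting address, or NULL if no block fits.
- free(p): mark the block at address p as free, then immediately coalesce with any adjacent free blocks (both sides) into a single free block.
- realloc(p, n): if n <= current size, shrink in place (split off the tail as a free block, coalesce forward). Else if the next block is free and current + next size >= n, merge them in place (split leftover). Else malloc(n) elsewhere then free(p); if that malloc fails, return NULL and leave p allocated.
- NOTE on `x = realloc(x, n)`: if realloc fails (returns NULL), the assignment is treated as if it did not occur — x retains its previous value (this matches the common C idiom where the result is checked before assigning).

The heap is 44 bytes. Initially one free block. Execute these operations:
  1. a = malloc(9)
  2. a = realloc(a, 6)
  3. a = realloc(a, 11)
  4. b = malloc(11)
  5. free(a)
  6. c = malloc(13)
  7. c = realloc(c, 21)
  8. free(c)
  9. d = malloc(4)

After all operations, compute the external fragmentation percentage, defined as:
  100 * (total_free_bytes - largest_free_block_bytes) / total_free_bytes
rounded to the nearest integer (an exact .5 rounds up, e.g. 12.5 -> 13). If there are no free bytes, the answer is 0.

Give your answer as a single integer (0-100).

Op 1: a = malloc(9) -> a = 0; heap: [0-8 ALLOC][9-43 FREE]
Op 2: a = realloc(a, 6) -> a = 0; heap: [0-5 ALLOC][6-43 FREE]
Op 3: a = realloc(a, 11) -> a = 0; heap: [0-10 ALLOC][11-43 FREE]
Op 4: b = malloc(11) -> b = 11; heap: [0-10 ALLOC][11-21 ALLOC][22-43 FREE]
Op 5: free(a) -> (freed a); heap: [0-10 FREE][11-21 ALLOC][22-43 FREE]
Op 6: c = malloc(13) -> c = 22; heap: [0-10 FREE][11-21 ALLOC][22-34 ALLOC][35-43 FREE]
Op 7: c = realloc(c, 21) -> c = 22; heap: [0-10 FREE][11-21 ALLOC][22-42 ALLOC][43-43 FREE]
Op 8: free(c) -> (freed c); heap: [0-10 FREE][11-21 ALLOC][22-43 FREE]
Op 9: d = malloc(4) -> d = 0; heap: [0-3 ALLOC][4-10 FREE][11-21 ALLOC][22-43 FREE]
Free blocks: [7 22] total_free=29 largest=22 -> 100*(29-22)/29 = 700/29 ≈ 24.138 -> rounds to 24

Answer: 24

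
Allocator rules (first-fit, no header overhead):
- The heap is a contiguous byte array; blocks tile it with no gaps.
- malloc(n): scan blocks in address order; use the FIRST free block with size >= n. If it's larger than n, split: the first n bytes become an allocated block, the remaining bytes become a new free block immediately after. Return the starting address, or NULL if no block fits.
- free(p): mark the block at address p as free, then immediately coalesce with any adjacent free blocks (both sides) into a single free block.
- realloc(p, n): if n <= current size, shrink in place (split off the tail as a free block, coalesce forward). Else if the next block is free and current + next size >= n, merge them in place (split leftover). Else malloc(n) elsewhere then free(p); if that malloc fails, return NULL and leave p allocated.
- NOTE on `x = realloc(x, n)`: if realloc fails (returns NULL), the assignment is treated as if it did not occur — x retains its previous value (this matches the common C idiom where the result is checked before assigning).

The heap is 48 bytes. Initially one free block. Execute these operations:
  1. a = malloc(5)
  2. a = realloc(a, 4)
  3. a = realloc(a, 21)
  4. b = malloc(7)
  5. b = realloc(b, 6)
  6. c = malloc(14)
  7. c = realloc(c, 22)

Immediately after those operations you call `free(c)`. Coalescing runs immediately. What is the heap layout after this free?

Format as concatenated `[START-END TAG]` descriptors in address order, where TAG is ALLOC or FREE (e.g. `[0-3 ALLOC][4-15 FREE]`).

Answer: [0-20 ALLOC][21-26 ALLOC][27-47 FREE]

Derivation:
Op 1: a = malloc(5) -> a = 0; heap: [0-4 ALLOC][5-47 FREE]
Op 2: a = realloc(a, 4) -> a = 0; heap: [0-3 ALLOC][4-47 FREE]
Op 3: a = realloc(a, 21) -> a = 0; heap: [0-20 ALLOC][21-47 FREE]
Op 4: b = malloc(7) -> b = 21; heap: [0-20 ALLOC][21-27 ALLOC][28-47 FREE]
Op 5: b = realloc(b, 6) -> b = 21; heap: [0-20 ALLOC][21-26 ALLOC][27-47 FREE]
Op 6: c = malloc(14) -> c = 27; heap: [0-20 ALLOC][21-26 ALLOC][27-40 ALLOC][41-47 FREE]
Op 7: c = realloc(c, 22) -> NULL (c unchanged); heap: [0-20 ALLOC][21-26 ALLOC][27-40 ALLOC][41-47 FREE]
free(c): c = 27 -> block [27-40 ALLOC]; mark free, coalesce with adjacent free neighbors -> [0-20 ALLOC][21-26 ALLOC][27-47 FREE]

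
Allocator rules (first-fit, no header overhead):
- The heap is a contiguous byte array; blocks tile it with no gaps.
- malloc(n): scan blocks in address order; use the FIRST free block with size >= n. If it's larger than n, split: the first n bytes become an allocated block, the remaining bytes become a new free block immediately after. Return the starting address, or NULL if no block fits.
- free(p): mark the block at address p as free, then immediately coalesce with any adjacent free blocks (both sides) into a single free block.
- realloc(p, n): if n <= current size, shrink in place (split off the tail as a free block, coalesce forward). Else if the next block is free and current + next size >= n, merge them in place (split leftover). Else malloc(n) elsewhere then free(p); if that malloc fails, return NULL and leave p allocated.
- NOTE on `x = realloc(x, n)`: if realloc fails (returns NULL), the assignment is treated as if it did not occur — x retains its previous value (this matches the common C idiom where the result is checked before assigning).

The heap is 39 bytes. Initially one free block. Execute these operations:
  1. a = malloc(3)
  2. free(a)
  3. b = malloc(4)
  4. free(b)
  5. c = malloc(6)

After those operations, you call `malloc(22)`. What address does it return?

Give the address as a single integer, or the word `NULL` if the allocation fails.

Answer: 6

Derivation:
Op 1: a = malloc(3) -> a = 0; heap: [0-2 ALLOC][3-38 FREE]
Op 2: free(a) -> (freed a); heap: [0-38 FREE]
Op 3: b = malloc(4) -> b = 0; heap: [0-3 ALLOC][4-38 FREE]
Op 4: free(b) -> (freed b); heap: [0-38 FREE]
Op 5: c = malloc(6) -> c = 0; heap: [0-5 ALLOC][6-38 FREE]
malloc(22): first-fit scan over [0-5 ALLOC][6-38 FREE] -> 6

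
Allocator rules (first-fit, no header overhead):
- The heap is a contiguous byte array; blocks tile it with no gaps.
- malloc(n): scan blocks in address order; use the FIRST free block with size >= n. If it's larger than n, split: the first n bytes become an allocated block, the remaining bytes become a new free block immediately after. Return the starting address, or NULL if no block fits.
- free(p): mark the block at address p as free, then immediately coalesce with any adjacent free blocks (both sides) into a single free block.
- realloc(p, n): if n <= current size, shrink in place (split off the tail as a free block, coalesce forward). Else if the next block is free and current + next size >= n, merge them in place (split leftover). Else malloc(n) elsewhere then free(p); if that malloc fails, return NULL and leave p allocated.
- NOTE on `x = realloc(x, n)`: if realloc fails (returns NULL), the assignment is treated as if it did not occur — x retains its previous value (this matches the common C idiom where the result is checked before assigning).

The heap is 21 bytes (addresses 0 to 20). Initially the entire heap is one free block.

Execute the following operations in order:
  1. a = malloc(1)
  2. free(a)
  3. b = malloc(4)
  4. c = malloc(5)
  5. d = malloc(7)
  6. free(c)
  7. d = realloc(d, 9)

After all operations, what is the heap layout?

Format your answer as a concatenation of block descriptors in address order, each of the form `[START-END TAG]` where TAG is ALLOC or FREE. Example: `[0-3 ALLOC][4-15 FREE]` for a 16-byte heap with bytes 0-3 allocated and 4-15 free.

Answer: [0-3 ALLOC][4-8 FREE][9-17 ALLOC][18-20 FREE]

Derivation:
Op 1: a = malloc(1) -> a = 0; heap: [0-0 ALLOC][1-20 FREE]
Op 2: free(a) -> (freed a); heap: [0-20 FREE]
Op 3: b = malloc(4) -> b = 0; heap: [0-3 ALLOC][4-20 FREE]
Op 4: c = malloc(5) -> c = 4; heap: [0-3 ALLOC][4-8 ALLOC][9-20 FREE]
Op 5: d = malloc(7) -> d = 9; heap: [0-3 ALLOC][4-8 ALLOC][9-15 ALLOC][16-20 FREE]
Op 6: free(c) -> (freed c); heap: [0-3 ALLOC][4-8 FREE][9-15 ALLOC][16-20 FREE]
Op 7: d = realloc(d, 9) -> d = 9; heap: [0-3 ALLOC][4-8 FREE][9-17 ALLOC][18-20 FREE]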